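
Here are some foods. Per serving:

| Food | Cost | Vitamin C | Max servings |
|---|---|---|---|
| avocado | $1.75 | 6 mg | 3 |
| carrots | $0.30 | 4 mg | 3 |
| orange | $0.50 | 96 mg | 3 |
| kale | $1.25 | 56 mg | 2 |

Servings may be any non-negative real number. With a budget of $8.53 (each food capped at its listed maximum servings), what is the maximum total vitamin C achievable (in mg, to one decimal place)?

424.4 mg

Vitamin C per dollar: orange 192, kale 44.8, carrots 13.33, avocado 3.429.
Take 3 servings of orange: spends $1.50, +288.0 mg vitamin C (running total 288.0 mg).
Take 2 servings of kale: spends $2.50, +112.0 mg vitamin C (running total 400.0 mg).
Take 3 servings of carrots: spends $0.90, +12.0 mg vitamin C (running total 412.0 mg).
Take 2.074 servings of avocado: spends $3.63, +12.4 mg vitamin C (running total 424.4 mg).
Filling greedily by vitamin C-per-dollar is optimal for one linear limit, giving 424.4 mg.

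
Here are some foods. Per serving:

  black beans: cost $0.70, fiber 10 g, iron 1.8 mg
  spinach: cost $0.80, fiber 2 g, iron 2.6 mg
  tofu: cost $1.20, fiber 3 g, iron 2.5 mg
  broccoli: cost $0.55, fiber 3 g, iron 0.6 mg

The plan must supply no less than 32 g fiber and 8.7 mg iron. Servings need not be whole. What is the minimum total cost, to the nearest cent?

$3.11

At the optimum either one food covers both requirements or two foods hit both targets exactly; no other combination can be cheaper.
black beans only: max(32/10, 8.7/1.8) = 4.833 servings → $3.38.
spinach only: max(32/2, 8.7/2.6) = 16 servings → $12.80.
tofu only: max(32/3, 8.7/2.5) = 10.67 servings → $12.80.
broccoli only: max(32/3, 8.7/0.6) = 14.5 servings → $7.97.
black beans + spinach with both tight: 2.938 servings and 1.312 servings → $3.11.
black beans + tofu with both tight: 2.75 servings and 1.5 servings → $3.73.
black beans + broccoli with both targets exact would need a negative amount; discard.
spinach + tofu with both targets exact would need a negative amount; discard.
spinach + broccoli with both tight: 1.045 servings and 9.97 servings → $6.32.
tofu + broccoli with both tight: 1.211 servings and 9.456 servings → $6.65.
So the least-cost plan costs $3.11.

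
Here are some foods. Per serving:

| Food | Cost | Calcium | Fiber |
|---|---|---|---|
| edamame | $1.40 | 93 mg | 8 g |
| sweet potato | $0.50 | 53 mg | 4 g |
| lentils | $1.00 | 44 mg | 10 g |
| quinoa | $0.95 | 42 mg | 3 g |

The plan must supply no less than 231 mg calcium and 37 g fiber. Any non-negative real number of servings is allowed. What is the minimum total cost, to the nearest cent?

$3.89

Minimising a linear cost over {calcium ≥ 231, fiber ≥ 37, servings ≥ 0} — the optimum is at a vertex, using one or two foods.
edamame only: max(231/93, 37/8) = 4.625 servings → $6.47.
sweet potato only: max(231/53, 37/4) = 9.25 servings → $4.62.
lentils only: max(231/44, 37/10) = 5.25 servings → $5.25.
quinoa only: max(231/42, 37/3) = 12.33 servings → $11.72.
edamame + sweet potato with both targets exact would need a negative amount; discard.
edamame + lentils with both tight: 1.18 servings and 2.756 servings → $4.41.
edamame + quinoa with both targets exact would need a negative amount; discard.
sweet potato + lentils with both tight: 1.927 servings and 2.929 servings → $3.89.
sweet potato + quinoa: the both-tight solution has a negative serving — not a feasible corner.
lentils + quinoa with both tight: 2.99 servings and 2.368 servings → $5.24.
So the least-cost plan costs $3.89.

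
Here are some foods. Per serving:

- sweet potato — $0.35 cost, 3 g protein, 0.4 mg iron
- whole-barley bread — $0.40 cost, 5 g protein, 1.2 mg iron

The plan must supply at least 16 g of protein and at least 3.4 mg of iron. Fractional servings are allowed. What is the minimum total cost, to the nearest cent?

$1.28

At the optimum either one food covers both requirements or two foods hit both targets exactly; no other combination can be cheaper.
sweet potato only: max(16/3, 3.4/0.4) = 8.5 servings → $2.98.
whole-barley bread only: max(16/5, 3.4/1.2) = 3.2 servings → $1.28.
sweet potato + whole-barley bread with both tight: 1.375 servings and 2.375 servings → $1.43.
The minimum over all feasible corners is $1.28.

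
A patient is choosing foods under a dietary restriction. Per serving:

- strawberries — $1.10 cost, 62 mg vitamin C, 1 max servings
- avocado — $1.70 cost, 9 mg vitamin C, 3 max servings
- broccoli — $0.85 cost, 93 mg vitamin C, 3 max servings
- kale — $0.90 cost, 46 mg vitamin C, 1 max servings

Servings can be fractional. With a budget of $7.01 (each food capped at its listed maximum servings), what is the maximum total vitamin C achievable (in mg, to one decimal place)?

Vitamin C per dollar: broccoli 109.4, strawberries 56.36, kale 51.11, avocado 5.294.
Take 3 servings of broccoli: spends $2.55, +279.0 mg vitamin C (running total 279.0 mg).
Take 1 serving of strawberries: spends $1.10, +62.0 mg vitamin C (running total 341.0 mg).
Take 1 serving of kale: spends $0.90, +46.0 mg vitamin C (running total 387.0 mg).
Take 1.447 servings of avocado: spends $2.46, +13.0 mg vitamin C (running total 400.0 mg).
Greedy by best ratio exhausts the cost allowance optimally: 400.0 mg.

400.0 mg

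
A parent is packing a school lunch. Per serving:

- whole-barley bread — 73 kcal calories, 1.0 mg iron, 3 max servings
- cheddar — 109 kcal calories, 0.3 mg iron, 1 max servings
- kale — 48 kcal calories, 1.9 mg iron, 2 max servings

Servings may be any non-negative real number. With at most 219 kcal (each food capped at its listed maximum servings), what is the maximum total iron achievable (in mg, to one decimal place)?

Iron per kcal: kale 0.03958, whole-barley bread 0.0137, cheddar 0.002752.
Take 2 servings of kale: uses 96 kcal, +3.8 mg iron (running total 3.8 mg).
Take 1.685 servings of whole-barley bread: uses 123 kcal, +1.7 mg iron (running total 5.5 mg).
Filling greedily by iron-per-kcal is optimal for one linear limit, giving 5.5 mg.

5.5 mg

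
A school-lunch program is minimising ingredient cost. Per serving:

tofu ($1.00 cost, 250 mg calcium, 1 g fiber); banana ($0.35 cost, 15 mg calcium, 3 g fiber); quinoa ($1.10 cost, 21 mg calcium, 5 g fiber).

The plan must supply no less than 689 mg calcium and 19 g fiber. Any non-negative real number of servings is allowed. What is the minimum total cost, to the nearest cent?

$4.36

This is a tiny linear program; its minimum lies at a vertex of the feasible set. List the vertices and price them.
tofu only: max(689/250, 19/1) = 19 servings → $19.00.
banana only: max(689/15, 19/3) = 45.93 servings → $16.08.
quinoa only: max(689/21, 19/5) = 32.81 servings → $36.09.
tofu + banana with both tight: 2.424 servings and 5.525 servings → $4.36.
tofu + quinoa with both tight: 2.478 servings and 3.304 servings → $6.11.
banana + quinoa: the both-tight solution has a negative serving — not a feasible corner.
The minimum over all feasible corners is $4.36.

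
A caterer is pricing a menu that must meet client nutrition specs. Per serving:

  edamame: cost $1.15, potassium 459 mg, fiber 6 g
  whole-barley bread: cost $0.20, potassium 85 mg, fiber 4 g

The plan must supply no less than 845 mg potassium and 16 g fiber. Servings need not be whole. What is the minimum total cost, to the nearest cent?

$1.99

Compare the cost at each extreme point of the feasible region.
edamame only: max(845/459, 16/6) = 2.667 servings → $3.07.
whole-barley bread only: max(845/85, 16/4) = 9.941 servings → $1.99.
edamame + whole-barley bread with both tight: 1.523 servings and 1.715 servings → $2.09.
Cheapest feasible corner: $1.99.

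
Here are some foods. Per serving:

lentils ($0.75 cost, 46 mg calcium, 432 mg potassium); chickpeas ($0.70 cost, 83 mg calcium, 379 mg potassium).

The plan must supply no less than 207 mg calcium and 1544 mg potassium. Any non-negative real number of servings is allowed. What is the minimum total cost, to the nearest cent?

$2.72

The cheapest plan sits at a corner of the feasible region — with two constraints it uses at most two foods.
lentils only: max(207/46, 1544/432) = 4.5 servings → $3.38.
chickpeas only: max(207/83, 1544/379) = 4.074 servings → $2.85.
lentils + chickpeas with both tight: 2.698 servings and 0.9988 servings → $2.72.
The minimum over all feasible corners is $2.72.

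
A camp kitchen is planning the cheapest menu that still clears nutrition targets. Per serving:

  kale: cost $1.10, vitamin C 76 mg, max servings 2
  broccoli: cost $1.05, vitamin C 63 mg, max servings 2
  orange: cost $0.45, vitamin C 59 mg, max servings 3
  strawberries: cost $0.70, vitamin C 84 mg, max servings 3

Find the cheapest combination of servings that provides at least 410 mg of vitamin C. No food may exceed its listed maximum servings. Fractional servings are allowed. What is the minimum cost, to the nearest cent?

$3.29

Cost per mg of vitamin C: orange $0.0076, strawberries $0.0083, kale $0.0145, broccoli $0.0167.
Take 3 servings of orange: +177.0 mg vitamin C for $1.35 (total $1.35, still need 233.0 mg).
Take 2.774 servings of strawberries: +233.0 mg vitamin C for $1.94 (total $3.29, still need 0.0 mg).
Greedy by cheapest-per-mg is optimal for a single linear constraint, so the minimum cost is $3.29.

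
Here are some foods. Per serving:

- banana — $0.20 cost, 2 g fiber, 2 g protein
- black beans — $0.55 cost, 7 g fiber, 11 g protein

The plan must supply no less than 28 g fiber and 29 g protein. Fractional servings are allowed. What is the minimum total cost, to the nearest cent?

$2.20

The cheapest plan sits at a corner of the feasible region — with two constraints it uses at most two foods.
banana only: max(28/2, 29/2) = 14.5 servings → $2.90.
black beans only: max(28/7, 29/11) = 4 servings → $2.20.
banana + black beans with both tight: 13.12 servings and 0.25 servings → $2.76.
Cheapest feasible corner: $2.20.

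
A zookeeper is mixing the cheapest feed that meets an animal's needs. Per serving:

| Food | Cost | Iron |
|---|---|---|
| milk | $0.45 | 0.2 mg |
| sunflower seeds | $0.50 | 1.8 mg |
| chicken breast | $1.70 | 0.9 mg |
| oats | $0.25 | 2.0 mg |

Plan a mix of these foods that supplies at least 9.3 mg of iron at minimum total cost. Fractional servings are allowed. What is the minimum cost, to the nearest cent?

$1.16

Cost per mg of iron: oats $0.1250, sunflower seeds $0.2778, chicken breast $1.8889, milk $2.2500.
With no serving limits, use only oats: 9.3 mg / 2.0 mg = 4.65 servings × $0.25 = $1.16.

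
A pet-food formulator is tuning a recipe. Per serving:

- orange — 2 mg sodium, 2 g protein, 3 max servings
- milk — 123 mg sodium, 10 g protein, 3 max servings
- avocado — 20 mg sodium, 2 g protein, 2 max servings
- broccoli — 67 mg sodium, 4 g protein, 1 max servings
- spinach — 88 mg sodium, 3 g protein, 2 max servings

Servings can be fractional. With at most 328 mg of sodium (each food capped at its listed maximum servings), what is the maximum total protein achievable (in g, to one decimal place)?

Protein per mg sodium: orange 1, avocado 0.1, milk 0.0813, broccoli 0.0597, spinach 0.03409.
Take 3 servings of orange: uses 6 mg sodium, +6.0 g protein (running total 6.0 g).
Take 2 servings of avocado: uses 40 mg sodium, +4.0 g protein (running total 10.0 g).
Take 2.293 servings of milk: uses 282 mg sodium, +22.9 g protein (running total 32.9 g).
Filling greedily by protein-per-mg sodium is optimal for one linear limit, giving 32.9 g.

32.9 g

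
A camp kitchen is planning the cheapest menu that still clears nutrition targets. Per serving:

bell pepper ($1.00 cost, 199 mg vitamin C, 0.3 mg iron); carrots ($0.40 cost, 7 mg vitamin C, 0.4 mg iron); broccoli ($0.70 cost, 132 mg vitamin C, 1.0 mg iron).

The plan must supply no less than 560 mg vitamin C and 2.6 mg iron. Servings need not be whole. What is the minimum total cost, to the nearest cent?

$2.89

A basic optimal solution has at most two foods positive. Try each food alone and each pair with both targets met exactly.
bell pepper only: max(560/199, 2.6/0.3) = 8.667 servings → $8.67.
carrots only: max(560/7, 2.6/0.4) = 80 servings → $32.00.
broccoli only: max(560/132, 2.6/1.0) = 4.242 servings → $2.97.
bell pepper + carrots with both tight: 2.655 servings and 4.508 servings → $4.46.
bell pepper + broccoli with both tight: 1.36 servings and 2.192 servings → $2.89.
carrots + broccoli with both targets exact would need a negative amount; discard.
Cheapest feasible corner: $2.89.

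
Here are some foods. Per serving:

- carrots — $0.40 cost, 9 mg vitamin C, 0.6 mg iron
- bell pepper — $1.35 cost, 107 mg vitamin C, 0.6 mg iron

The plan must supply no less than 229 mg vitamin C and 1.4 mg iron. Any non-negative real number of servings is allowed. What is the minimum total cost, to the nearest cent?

$2.95

At the optimum either one food covers both requirements or two foods hit both targets exactly; no other combination can be cheaper.
carrots only: max(229/9, 1.4/0.6) = 25.44 servings → $10.18.
bell pepper only: max(229/107, 1.4/0.6) = 2.333 servings → $3.15.
carrots + bell pepper with both tight: 0.2109 servings and 2.122 servings → $2.95.
Cheapest feasible corner: $2.95.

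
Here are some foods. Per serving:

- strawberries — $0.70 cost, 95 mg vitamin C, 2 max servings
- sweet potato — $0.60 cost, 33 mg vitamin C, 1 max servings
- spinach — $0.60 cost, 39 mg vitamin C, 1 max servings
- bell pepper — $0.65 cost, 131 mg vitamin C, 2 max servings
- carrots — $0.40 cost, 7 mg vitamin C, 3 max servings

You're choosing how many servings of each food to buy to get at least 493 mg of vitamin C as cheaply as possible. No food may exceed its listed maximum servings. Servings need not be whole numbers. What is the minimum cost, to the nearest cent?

Cost per mg of vitamin C: bell pepper $0.0050, strawberries $0.0074, spinach $0.0154, sweet potato $0.0182, carrots $0.0571.
Take 2 servings of bell pepper: +262.0 mg vitamin C for $1.30 (total $1.30, still need 231.0 mg).
Take 2 servings of strawberries: +190.0 mg vitamin C for $1.40 (total $2.70, still need 41.0 mg).
Take 1 serving of spinach: +39.0 mg vitamin C for $0.60 (total $3.30, still need 2.0 mg).
Take 0.06061 servings of sweet potato: +2.0 mg vitamin C for $0.04 (total $3.34, still need 0.0 mg).
Greedy by cheapest-per-mg is optimal for a single linear constraint, so the minimum cost is $3.34.

$3.34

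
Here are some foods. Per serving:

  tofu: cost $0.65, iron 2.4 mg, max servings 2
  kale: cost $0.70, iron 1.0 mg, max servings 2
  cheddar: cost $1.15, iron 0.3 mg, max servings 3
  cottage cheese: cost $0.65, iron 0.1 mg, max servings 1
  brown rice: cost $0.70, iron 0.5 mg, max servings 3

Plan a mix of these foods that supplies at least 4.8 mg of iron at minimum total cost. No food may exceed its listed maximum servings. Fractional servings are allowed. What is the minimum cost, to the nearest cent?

$1.30

Cost per mg of iron: tofu $0.2708, kale $0.7000, brown rice $1.4000, cheddar $3.8333, cottage cheese $6.5000.
Take 2 servings of tofu: +4.8 mg iron for $1.30 (total $1.30, still need 0.0 mg).
Greedy by cheapest-per-mg is optimal for a single linear constraint, so the minimum cost is $1.30.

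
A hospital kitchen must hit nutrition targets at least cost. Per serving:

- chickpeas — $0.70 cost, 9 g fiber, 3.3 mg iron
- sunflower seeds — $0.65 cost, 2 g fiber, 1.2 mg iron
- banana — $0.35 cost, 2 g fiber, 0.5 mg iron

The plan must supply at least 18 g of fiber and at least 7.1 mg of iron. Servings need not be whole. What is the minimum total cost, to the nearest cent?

$1.51

For a min-cost LP with two ≥-constraints, a basic feasible solution has at most two positive variables.
chickpeas only: max(18/9, 7.1/3.3) = 2.152 servings → $1.51.
sunflower seeds only: max(18/2, 7.1/1.2) = 9 servings → $5.85.
banana only: max(18/2, 7.1/0.5) = 14.2 servings → $4.97.
chickpeas + sunflower seeds with both tight: 1.762 servings and 1.071 servings → $1.93.
chickpeas + banana: the both-tight solution has a negative serving — not a feasible corner.
sunflower seeds + banana with both tight: 3.714 servings and 5.286 servings → $4.26.
The minimum over all feasible corners is $1.51.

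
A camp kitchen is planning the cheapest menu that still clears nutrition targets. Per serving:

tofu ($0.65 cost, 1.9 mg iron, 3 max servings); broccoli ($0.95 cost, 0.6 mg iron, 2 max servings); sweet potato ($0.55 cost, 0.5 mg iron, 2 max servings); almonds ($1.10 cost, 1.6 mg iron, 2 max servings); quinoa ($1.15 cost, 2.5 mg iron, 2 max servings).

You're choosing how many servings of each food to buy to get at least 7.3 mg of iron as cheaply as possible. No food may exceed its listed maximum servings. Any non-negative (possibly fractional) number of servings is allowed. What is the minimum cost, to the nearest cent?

Cost per mg of iron: tofu $0.3421, quinoa $0.4600, almonds $0.6875, sweet potato $1.1000, broccoli $1.5833.
Take 3 servings of tofu: +5.7 mg iron for $1.95 (total $1.95, still need 1.6 mg).
Take 0.64 servings of quinoa: +1.6 mg iron for $0.74 (total $2.69, still need 0.0 mg).
Filling from the cheapest source first is optimal under one linear minimum: $2.69.

$2.69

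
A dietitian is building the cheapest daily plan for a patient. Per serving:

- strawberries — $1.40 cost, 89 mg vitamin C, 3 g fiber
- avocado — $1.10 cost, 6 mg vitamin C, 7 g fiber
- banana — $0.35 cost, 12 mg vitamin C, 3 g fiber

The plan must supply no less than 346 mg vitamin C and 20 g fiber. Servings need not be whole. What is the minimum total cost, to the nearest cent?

$5.96

A basic optimal solution has at most two foods positive. Try each food alone and each pair with both targets met exactly.
strawberries only: max(346/89, 20/3) = 6.667 servings → $9.33.
avocado only: max(346/6, 20/7) = 57.67 servings → $63.43.
banana only: max(346/12, 20/3) = 28.83 servings → $10.09.
strawberries + avocado with both tight: 3.805 servings and 1.226 servings → $6.68.
strawberries + banana with both tight: 3.455 servings and 3.212 servings → $5.96.
avocado + banana: the both-tight solution has a negative serving — not a feasible corner.
Cheapest feasible corner: $5.96.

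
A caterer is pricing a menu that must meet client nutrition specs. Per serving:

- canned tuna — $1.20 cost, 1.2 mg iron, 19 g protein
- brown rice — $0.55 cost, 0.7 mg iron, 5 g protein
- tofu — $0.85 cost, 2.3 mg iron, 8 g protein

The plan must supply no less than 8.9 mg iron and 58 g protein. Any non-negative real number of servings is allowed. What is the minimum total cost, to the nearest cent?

$4.67

canned tuna only: max(8.9/1.2, 58/19) = 7.417 servings → $8.90.
brown rice only: max(8.9/0.7, 58/5) = 12.71 servings → $6.99.
tofu only: max(8.9/2.3, 58/8) = 7.25 servings → $6.16.
canned tuna + brown rice: the both-tight solution has a negative serving — not a feasible corner.
canned tuna + tofu with both tight: 1.824 servings and 2.918 servings → $4.67.
brown rice + tofu with both tight: 10.54 servings and 0.661 servings → $6.36.
So the least-cost plan costs $4.67.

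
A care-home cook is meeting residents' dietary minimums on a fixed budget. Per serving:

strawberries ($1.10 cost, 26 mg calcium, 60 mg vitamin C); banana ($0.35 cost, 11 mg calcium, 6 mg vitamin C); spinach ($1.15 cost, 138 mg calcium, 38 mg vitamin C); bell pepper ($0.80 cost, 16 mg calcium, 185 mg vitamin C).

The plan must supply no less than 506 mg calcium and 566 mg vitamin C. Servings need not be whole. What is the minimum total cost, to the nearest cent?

$5.79

A basic optimal solution has at most two foods positive. Try each food alone and each pair with both targets met exactly.
strawberries only: max(506/26, 566/60) = 19.46 servings → $21.41.
banana only: max(506/11, 566/6) = 94.33 servings → $33.02.
spinach only: max(506/138, 566/38) = 14.89 servings → $17.13.
bell pepper only: max(506/16, 566/185) = 31.62 servings → $25.30.
strawberries + banana with both tight: 6.329 servings and 31.04 servings → $17.83.
strawberries + spinach with both tight: 8.075 servings and 2.145 servings → $11.35.
strawberries + bell pepper: the both-tight solution has a negative serving — not a feasible corner.
banana + spinach with both targets exact would need a negative amount; discard.
banana + bell pepper with both tight: 43.61 servings and 1.645 servings → $16.58.
spinach + bell pepper with both tight: 3.393 servings and 2.363 servings → $5.79.
So the least-cost plan costs $5.79.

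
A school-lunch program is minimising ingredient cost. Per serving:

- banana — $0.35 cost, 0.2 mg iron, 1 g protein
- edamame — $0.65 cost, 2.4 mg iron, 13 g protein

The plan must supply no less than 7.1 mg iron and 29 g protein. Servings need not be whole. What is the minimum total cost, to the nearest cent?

At the optimum either one food covers both requirements or two foods hit both targets exactly; no other combination can be cheaper.
banana only: max(7.1/0.2, 29/1) = 35.5 servings → $12.43.
edamame only: max(7.1/2.4, 29/13) = 2.958 servings → $1.92.
banana + edamame: intersection lies outside the first quadrant.
So the least-cost plan costs $1.92.

$1.92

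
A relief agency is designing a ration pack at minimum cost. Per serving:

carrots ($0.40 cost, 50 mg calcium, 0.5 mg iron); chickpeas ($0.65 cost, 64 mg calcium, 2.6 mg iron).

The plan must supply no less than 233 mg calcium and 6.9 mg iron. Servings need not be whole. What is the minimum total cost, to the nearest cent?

A basic optimal solution has at most two foods positive. Try each food alone and each pair with both targets met exactly.
carrots only: max(233/50, 6.9/0.5) = 13.8 servings → $5.52.
chickpeas only: max(233/64, 6.9/2.6) = 3.641 servings → $2.37.
carrots + chickpeas with both tight: 1.676 servings and 2.332 servings → $2.19.
So the least-cost plan costs $2.19.

$2.19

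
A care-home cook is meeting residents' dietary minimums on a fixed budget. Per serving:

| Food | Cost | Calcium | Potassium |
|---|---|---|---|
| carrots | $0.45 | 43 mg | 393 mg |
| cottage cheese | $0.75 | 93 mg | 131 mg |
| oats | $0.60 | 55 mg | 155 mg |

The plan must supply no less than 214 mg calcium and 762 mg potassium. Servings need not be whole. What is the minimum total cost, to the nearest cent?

$1.87

carrots only: max(214/43, 762/393) = 4.977 servings → $2.24.
cottage cheese only: max(214/93, 762/131) = 5.817 servings → $4.36.
oats only: max(214/55, 762/155) = 4.916 servings → $2.95.
carrots + cottage cheese with both tight: 1.385 servings and 1.66 servings → $1.87.
carrots + oats with both tight: 0.5846 servings and 3.434 servings → $2.32.
cottage cheese + oats with both targets exact would need a negative amount; discard.
So the least-cost plan costs $1.87.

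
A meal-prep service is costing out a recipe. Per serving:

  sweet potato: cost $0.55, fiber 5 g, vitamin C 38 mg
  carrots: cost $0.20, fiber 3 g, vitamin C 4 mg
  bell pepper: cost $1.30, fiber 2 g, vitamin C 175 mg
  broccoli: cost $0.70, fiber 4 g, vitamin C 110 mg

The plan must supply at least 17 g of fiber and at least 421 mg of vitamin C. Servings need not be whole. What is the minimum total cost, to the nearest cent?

Check every corner: each single food scaled to meet both minima, and each pair solved so both constraints bind.
sweet potato only: max(17/5, 421/38) = 11.08 servings → $6.09.
carrots only: max(17/3, 421/4) = 105.2 servings → $21.05.
bell pepper only: max(17/2, 421/175) = 8.5 servings → $11.05.
broccoli only: max(17/4, 421/110) = 4.25 servings → $2.98.
sweet potato + carrots with both targets exact would need a negative amount; discard.
sweet potato + bell pepper with both tight: 2.67 servings and 1.826 servings → $3.84.
sweet potato + broccoli with both tight: 0.4673 servings and 3.666 servings → $2.82.
carrots + bell pepper with both tight: 4.126 servings and 2.311 servings → $3.83.
carrots + broccoli with both tight: 0.5924 servings and 3.806 servings → $2.78.
bell pepper + broccoli with both targets exact would need a negative amount; discard.
So the least-cost plan costs $2.78.

$2.78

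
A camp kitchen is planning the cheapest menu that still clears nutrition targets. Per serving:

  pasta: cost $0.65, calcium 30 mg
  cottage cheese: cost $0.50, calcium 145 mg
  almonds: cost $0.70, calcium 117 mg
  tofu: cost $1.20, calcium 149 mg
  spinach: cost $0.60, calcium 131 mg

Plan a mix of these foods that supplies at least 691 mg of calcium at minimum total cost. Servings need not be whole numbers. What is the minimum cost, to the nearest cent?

Cost per mg of calcium: cottage cheese $0.0034, spinach $0.0046, almonds $0.0060, tofu $0.0081, pasta $0.0217.
With no serving limits, use only cottage cheese: 691 mg / 145 mg = 4.766 servings × $0.50 = $2.38.

$2.38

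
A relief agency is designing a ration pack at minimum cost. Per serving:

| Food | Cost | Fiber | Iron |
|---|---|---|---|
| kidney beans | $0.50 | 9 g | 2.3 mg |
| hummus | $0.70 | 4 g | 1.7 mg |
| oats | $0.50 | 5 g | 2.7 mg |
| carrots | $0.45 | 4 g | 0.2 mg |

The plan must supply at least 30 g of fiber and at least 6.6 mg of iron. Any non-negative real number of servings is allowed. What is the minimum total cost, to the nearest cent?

$1.67

For a min-cost LP with two ≥-constraints, a basic feasible solution has at most two positive variables.
kidney beans only: max(30/9, 6.6/2.3) = 3.333 servings → $1.67.
hummus only: max(30/4, 6.6/1.7) = 7.5 servings → $5.25.
oats only: max(30/5, 6.6/2.7) = 6 servings → $3.00.
carrots only: max(30/4, 6.6/0.2) = 33 servings → $14.85.
kidney beans + hummus: intersection lies outside the first quadrant.
kidney beans + oats: the both-tight solution has a negative serving — not a feasible corner.
kidney beans + carrots with both tight: 2.757 servings and 1.297 servings → $1.96.
hummus + oats with both targets exact would need a negative amount; discard.
hummus + carrots with both tight: 3.4 servings and 4.1 servings → $4.22.
oats + carrots with both tight: 2.082 servings and 4.898 servings → $3.24.
The minimum over all feasible corners is $1.67.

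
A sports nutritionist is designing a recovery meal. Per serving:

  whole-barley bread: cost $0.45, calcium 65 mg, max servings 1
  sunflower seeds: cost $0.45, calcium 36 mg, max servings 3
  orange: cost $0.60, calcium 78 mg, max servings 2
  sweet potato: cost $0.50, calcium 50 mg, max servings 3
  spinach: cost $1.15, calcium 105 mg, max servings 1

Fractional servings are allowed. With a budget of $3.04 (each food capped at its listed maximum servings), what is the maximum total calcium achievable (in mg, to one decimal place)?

Calcium per dollar: whole-barley bread 144.4, orange 130, sweet potato 100, spinach 91.3, sunflower seeds 80.
Take 1 serving of whole-barley bread: spends $0.45, +65.0 mg calcium (running total 65.0 mg).
Take 2 servings of orange: spends $1.20, +156.0 mg calcium (running total 221.0 mg).
Take 2.78 servings of sweet potato: spends $1.39, +139.0 mg calcium (running total 360.0 mg).
Greedy by best ratio exhausts the cost allowance optimally: 360.0 mg.

360.0 mg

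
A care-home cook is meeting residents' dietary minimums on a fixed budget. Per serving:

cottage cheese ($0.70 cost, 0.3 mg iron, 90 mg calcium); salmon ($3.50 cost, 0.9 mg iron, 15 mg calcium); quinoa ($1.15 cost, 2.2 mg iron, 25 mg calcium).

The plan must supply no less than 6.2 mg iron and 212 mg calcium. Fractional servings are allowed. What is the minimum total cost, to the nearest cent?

$4.13

For a min-cost LP with two ≥-constraints, a basic feasible solution has at most two positive variables.
cottage cheese only: max(6.2/0.3, 212/90) = 20.67 servings → $14.47.
salmon only: max(6.2/0.9, 212/15) = 14.13 servings → $49.47.
quinoa only: max(6.2/2.2, 212/25) = 8.48 servings → $9.75.
cottage cheese + salmon with both tight: 1.278 servings and 6.463 servings → $23.51.
cottage cheese + quinoa with both tight: 1.635 servings and 2.595 servings → $4.13.
salmon + quinoa: intersection lies outside the first quadrant.
So the least-cost plan costs $4.13.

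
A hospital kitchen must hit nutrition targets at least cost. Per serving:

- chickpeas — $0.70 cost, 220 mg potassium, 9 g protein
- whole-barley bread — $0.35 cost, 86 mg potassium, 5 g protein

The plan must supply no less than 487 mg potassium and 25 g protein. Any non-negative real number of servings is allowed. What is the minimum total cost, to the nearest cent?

$1.81

At the optimum either one food covers both requirements or two foods hit both targets exactly; no other combination can be cheaper.
chickpeas only: max(487/220, 25/9) = 2.778 servings → $1.94.
whole-barley bread only: max(487/86, 25/5) = 5.663 servings → $1.98.
chickpeas + whole-barley bread with both tight: 0.8742 servings and 3.426 servings → $1.81.
Cheapest feasible corner: $1.81.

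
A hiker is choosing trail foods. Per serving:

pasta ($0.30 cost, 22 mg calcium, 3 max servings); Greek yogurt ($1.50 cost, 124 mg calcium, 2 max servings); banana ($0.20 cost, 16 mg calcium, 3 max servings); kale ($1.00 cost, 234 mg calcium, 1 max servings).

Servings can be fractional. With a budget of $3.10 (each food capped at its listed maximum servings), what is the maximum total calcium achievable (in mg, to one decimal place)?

Calcium per dollar: kale 234, Greek yogurt 82.67, banana 80, pasta 73.33.
Take 1 serving of kale: spends $1.00, +234.0 mg calcium (running total 234.0 mg).
Take 1.4 servings of Greek yogurt: spends $2.10, +173.6 mg calcium (running total 407.6 mg).
Greedy by best ratio exhausts the cost allowance optimally: 407.6 mg.

407.6 mg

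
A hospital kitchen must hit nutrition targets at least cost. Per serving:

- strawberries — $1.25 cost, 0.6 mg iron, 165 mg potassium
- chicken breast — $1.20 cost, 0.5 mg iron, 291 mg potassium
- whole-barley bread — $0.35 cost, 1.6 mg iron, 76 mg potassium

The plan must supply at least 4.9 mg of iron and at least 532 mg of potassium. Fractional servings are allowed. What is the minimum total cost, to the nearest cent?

$2.29

This is a tiny linear program; its minimum lies at a vertex of the feasible set. List the vertices and price them.
strawberries only: max(4.9/0.6, 532/165) = 8.167 servings → $10.21.
chicken breast only: max(4.9/0.5, 532/291) = 9.8 servings → $11.76.
whole-barley bread only: max(4.9/1.6, 532/76) = 7 servings → $2.45.
strawberries + chicken breast: the both-tight solution has a negative serving — not a feasible corner.
strawberries + whole-barley bread with both tight: 2.192 servings and 2.24 servings → $3.52.
chicken breast + whole-barley bread with both tight: 1.12 servings and 2.713 servings → $2.29.
Cheapest feasible corner: $2.29.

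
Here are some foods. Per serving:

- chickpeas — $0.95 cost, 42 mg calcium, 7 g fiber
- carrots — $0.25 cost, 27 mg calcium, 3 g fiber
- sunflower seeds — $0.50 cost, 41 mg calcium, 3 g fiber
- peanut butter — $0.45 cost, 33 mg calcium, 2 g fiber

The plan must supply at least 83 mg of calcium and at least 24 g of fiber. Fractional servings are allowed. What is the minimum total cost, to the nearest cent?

$2.00

Compare the cost at each extreme point of the feasible region.
chickpeas only: max(83/42, 24/7) = 3.429 servings → $3.26.
carrots only: max(83/27, 24/3) = 8 servings → $2.00.
sunflower seeds only: max(83/41, 24/3) = 8 servings → $4.00.
peanut butter only: max(83/33, 24/2) = 12 servings → $5.40.
chickpeas + carrots with both targets exact would need a negative amount; discard.
chickpeas + sunflower seeds with both targets exact would need a negative amount; discard.
chickpeas + peanut butter with both targets exact would need a negative amount; discard.
carrots + sunflower seeds: intersection lies outside the first quadrant.
carrots + peanut butter: the both-tight solution has a negative serving — not a feasible corner.
sunflower seeds + peanut butter: the both-tight solution has a negative serving — not a feasible corner.
The minimum over all feasible corners is $2.00.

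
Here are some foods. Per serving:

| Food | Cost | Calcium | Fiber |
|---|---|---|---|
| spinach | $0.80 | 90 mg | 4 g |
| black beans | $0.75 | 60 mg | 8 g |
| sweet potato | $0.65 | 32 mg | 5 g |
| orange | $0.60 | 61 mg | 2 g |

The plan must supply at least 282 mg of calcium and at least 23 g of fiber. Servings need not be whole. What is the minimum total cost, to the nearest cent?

$2.93

At the optimum either one food covers both requirements or two foods hit both targets exactly; no other combination can be cheaper.
spinach only: max(282/90, 23/4) = 5.75 servings → $4.60.
black beans only: max(282/60, 23/8) = 4.7 servings → $3.52.
sweet potato only: max(282/32, 23/5) = 8.812 servings → $5.73.
orange only: max(282/61, 23/2) = 11.5 servings → $6.90.
spinach + black beans with both tight: 1.825 servings and 1.962 servings → $2.93.
spinach + sweet potato with both tight: 2.093 servings and 2.925 servings → $3.58.
spinach + orange: the both-tight solution has a negative serving — not a feasible corner.
black beans + sweet potato with both targets exact would need a negative amount; discard.
black beans + orange with both tight: 2.28 servings and 2.38 servings → $3.14.
sweet potato + orange with both tight: 3.481 servings and 2.797 servings → $3.94.
The minimum over all feasible corners is $2.93.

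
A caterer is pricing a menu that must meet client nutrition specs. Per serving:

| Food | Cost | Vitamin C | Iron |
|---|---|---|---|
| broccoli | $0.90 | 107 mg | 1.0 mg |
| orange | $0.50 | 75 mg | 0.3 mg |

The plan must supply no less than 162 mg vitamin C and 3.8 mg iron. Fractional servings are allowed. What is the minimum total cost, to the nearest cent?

$3.42

This is a tiny linear program; its minimum lies at a vertex of the feasible set. List the vertices and price them.
broccoli only: max(162/107, 3.8/1.0) = 3.8 servings → $3.42.
orange only: max(162/75, 3.8/0.3) = 12.67 servings → $6.33.
broccoli + orange: intersection lies outside the first quadrant.
So the least-cost plan costs $3.42.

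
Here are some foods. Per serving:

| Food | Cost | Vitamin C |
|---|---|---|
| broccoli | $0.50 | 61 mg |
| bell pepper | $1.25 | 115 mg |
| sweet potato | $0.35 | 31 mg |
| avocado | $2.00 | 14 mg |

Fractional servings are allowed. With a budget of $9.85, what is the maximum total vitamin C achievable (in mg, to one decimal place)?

Vitamin C per dollar: broccoli 122, bell pepper 92, sweet potato 88.57, avocado 7.
With no serving limits, spend the whole cost allowance on broccoli: $9.85 / $0.50 × 61 mg = 1201.7 mg.

1201.7 mg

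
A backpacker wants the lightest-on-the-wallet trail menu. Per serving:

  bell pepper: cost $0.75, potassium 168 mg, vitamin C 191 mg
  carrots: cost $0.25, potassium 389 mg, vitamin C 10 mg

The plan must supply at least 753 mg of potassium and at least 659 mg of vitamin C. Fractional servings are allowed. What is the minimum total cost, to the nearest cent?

The cheapest plan sits at a corner of the feasible region — with two constraints it uses at most two foods.
bell pepper only: max(753/168, 659/191) = 4.482 servings → $3.36.
carrots only: max(753/389, 659/10) = 65.9 servings → $16.48.
bell pepper + carrots with both tight: 3.426 servings and 0.456 servings → $2.68.
Cheapest feasible corner: $2.68.

$2.68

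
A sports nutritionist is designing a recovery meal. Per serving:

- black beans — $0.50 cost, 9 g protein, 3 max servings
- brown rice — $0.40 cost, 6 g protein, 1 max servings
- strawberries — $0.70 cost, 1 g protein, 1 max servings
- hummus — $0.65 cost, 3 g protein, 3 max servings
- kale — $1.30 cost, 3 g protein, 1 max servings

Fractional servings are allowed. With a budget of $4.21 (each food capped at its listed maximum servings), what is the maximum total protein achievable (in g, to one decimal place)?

42.8 g

Protein per dollar: black beans 18, brown rice 15, hummus 4.615, kale 2.308, strawberries 1.429.
Take 3 servings of black beans: spends $1.50, +27.0 g protein (running total 27.0 g).
Take 1 serving of brown rice: spends $0.40, +6.0 g protein (running total 33.0 g).
Take 3 servings of hummus: spends $1.95, +9.0 g protein (running total 42.0 g).
Take 0.2769 servings of kale: spends $0.36, +0.8 g protein (running total 42.8 g).
Greedy by best ratio exhausts the cost allowance optimally: 42.8 g.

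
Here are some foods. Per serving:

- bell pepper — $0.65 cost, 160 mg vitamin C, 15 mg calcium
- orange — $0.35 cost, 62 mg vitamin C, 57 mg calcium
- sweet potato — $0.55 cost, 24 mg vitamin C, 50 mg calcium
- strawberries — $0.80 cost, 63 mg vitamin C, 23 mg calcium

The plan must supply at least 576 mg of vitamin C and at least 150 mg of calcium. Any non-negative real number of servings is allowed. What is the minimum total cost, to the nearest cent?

$2.52

Check every corner: each single food scaled to meet both minima, and each pair solved so both constraints bind.
bell pepper only: max(576/160, 150/15) = 10 servings → $6.50.
orange only: max(576/62, 150/57) = 9.29 servings → $3.25.
sweet potato only: max(576/24, 150/50) = 24 servings → $13.20.
strawberries only: max(576/63, 150/23) = 9.143 servings → $7.31.
bell pepper + orange with both tight: 2.873 servings and 1.875 servings → $2.52.
bell pepper + sweet potato with both tight: 3.298 servings and 2.01 servings → $3.25.
bell pepper + strawberries with both tight: 1.389 servings and 5.616 servings → $5.40.
orange + sweet potato with both targets exact would need a negative amount; discard.
orange + strawberries: the both-tight solution has a negative serving — not a feasible corner.
sweet potato + strawberries: intersection lies outside the first quadrant.
The minimum over all feasible corners is $2.52.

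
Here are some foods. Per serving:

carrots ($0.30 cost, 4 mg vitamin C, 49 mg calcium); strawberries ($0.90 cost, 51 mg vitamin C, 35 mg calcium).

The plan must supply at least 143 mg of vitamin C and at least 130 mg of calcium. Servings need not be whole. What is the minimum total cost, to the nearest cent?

An LP optimum is at a vertex; with two nutrient constraints at most two foods are used. Check each candidate.
carrots only: max(143/4, 130/49) = 35.75 servings → $10.72.
strawberries only: max(143/51, 130/35) = 3.714 servings → $3.34.
carrots + strawberries with both tight: 0.6889 servings and 2.75 servings → $2.68.
So the least-cost plan costs $2.68.

$2.68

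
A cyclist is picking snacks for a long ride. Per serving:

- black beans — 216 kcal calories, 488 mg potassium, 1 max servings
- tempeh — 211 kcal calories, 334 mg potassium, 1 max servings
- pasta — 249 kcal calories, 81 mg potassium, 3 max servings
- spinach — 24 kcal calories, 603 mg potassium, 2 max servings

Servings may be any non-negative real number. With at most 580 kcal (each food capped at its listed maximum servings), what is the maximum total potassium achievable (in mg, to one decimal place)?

2062.2 mg

Potassium per kcal: spinach 25.12, black beans 2.259, tempeh 1.583, pasta 0.3253.
Take 2 servings of spinach: uses 48 kcal, +1206.0 mg potassium (running total 1206.0 mg).
Take 1 serving of black beans: uses 216 kcal, +488.0 mg potassium (running total 1694.0 mg).
Take 1 serving of tempeh: uses 211 kcal, +334.0 mg potassium (running total 2028.0 mg).
Take 0.4217 servings of pasta: uses 105 kcal, +34.2 mg potassium (running total 2062.2 mg).
Greedy by best ratio exhausts the calories allowance optimally: 2062.2 mg.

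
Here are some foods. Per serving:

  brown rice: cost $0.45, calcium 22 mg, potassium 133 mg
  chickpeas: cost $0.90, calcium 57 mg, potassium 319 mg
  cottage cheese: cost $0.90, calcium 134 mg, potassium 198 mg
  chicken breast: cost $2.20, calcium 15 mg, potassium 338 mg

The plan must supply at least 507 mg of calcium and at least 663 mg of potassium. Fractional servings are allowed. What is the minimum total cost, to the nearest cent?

Compare the cost at each extreme point of the feasible region.
brown rice only: max(507/22, 663/133) = 23.05 servings → $10.37.
chickpeas only: max(507/57, 663/319) = 8.895 servings → $8.01.
cottage cheese only: max(507/134, 663/198) = 3.784 servings → $3.41.
chicken breast only: max(507/15, 663/338) = 33.8 servings → $74.36.
brown rice + chickpeas: intersection lies outside the first quadrant.
brown rice + cottage cheese: intersection lies outside the first quadrant.
brown rice + chicken breast: the both-tight solution has a negative serving — not a feasible corner.
chickpeas + cottage cheese with both targets exact would need a negative amount; discard.
chickpeas + chicken breast with both targets exact would need a negative amount; discard.
cottage cheese + chicken breast: intersection lies outside the first quadrant.
So the least-cost plan costs $3.41.

$3.41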